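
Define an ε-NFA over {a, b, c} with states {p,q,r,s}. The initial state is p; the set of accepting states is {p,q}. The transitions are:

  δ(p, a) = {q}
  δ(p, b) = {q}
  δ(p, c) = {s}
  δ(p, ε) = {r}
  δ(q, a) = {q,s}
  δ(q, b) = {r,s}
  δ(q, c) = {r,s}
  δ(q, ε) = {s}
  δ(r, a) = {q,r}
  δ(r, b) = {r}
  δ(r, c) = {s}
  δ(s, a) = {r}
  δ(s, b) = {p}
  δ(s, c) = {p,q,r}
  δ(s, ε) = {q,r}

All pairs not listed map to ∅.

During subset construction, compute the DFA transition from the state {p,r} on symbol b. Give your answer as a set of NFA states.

δ(p,b) = {q}; δ(r,b) = {r}.
Union: {q,r}.
ε-closure gives {q,r,s}.

{q,r,s}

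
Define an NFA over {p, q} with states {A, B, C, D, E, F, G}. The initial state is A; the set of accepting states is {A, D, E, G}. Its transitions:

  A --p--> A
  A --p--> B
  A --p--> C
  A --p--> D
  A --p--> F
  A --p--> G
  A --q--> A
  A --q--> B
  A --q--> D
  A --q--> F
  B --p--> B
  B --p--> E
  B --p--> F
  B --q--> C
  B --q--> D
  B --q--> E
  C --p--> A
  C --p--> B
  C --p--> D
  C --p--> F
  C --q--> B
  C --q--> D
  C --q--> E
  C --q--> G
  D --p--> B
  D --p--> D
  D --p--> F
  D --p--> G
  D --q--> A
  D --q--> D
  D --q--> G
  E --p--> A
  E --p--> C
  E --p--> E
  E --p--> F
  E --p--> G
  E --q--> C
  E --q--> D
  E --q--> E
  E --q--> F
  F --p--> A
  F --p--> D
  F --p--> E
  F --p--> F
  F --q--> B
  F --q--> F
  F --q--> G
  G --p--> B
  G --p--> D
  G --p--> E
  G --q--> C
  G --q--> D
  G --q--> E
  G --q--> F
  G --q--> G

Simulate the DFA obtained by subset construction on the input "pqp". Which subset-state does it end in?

{A, B, C, D, E, F, G}

Start: {A}.
δ(A,p) = {A, B, C, D, F, G}.
Union: {A, B, C, D, F, G}.
After p: {A, B, C, D, F, G}.
δ(A,q) = {A, B, D, F}; δ(B,q) = {C, D, E}; δ(C,q) = {B, D, E, G}; δ(D,q) = {A, D, G}; δ(F,q) = {B, F, G}; δ(G,q) = {C, D, E, F, G}.
Union: {A, B, C, D, E, F, G}.
After q: {A, B, C, D, E, F, G}.
δ(A,p) = {A, B, C, D, F, G}; δ(B,p) = {B, E, F}; δ(C,p) = {A, B, D, F}; δ(D,p) = {B, D, F, G}; δ(E,p) = {A, C, E, F, G}; δ(F,p) = {A, D, E, F}; δ(G,p) = {B, D, E}.
Union: {A, B, C, D, E, F, G}.
After p: {A, B, C, D, E, F, G}.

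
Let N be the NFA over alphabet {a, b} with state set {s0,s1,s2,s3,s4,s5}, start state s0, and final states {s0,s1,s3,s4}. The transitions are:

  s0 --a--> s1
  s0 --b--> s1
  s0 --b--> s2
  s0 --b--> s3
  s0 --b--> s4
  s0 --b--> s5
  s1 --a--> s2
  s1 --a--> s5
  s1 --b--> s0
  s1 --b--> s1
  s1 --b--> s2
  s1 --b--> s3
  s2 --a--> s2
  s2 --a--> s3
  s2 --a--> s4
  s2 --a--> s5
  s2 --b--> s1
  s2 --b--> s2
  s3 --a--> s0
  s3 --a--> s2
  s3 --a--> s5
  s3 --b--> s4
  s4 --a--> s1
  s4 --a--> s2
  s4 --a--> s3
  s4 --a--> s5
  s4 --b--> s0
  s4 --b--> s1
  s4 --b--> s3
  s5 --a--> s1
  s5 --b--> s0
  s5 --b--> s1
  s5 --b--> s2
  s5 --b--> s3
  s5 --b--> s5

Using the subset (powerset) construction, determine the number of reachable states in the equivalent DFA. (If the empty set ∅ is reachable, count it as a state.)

Start state of the DFA: {s0}.
{s0} --a--> {s1}  [new]
{s0} --b--> {s1,s2,s3,s4,s5}  [new]
{s1} --a--> {s2,s5}  [new]
{s1} --b--> {s0,s1,s2,s3}  [new]
{s1,s2,s3,s4,s5} --a--> {s0,s1,s2,s3,s4,s5}  [new]
{s1,s2,s3,s4,s5} --b--> {s0,s1,s2,s3,s4,s5}  [seen]
{s2,s5} --a--> {s1,s2,s3,s4,s5}  [seen]
{s2,s5} --b--> {s0,s1,s2,s3,s5}  [new]
{s0,s1,s2,s3} --a--> {s0,s1,s2,s3,s4,s5}  [seen]
{s0,s1,s2,s3} --b--> {s0,s1,s2,s3,s4,s5}  [seen]
{s0,s1,s2,s3,s4,s5} --a--> {s0,s1,s2,s3,s4,s5}  [seen]
{s0,s1,s2,s3,s4,s5} --b--> {s0,s1,s2,s3,s4,s5}  [seen]
{s0,s1,s2,s3,s5} --a--> {s0,s1,s2,s3,s4,s5}  [seen]
{s0,s1,s2,s3,s5} --b--> {s0,s1,s2,s3,s4,s5}  [seen]
Reachable DFA states: {s0}, {s1}, {s1,s2,s3,s4,s5}, {s2,s5}, {s0,s1,s2,s3}, {s0,s1,s2,s3,s4,s5}, {s0,s1,s2,s3,s5}.

7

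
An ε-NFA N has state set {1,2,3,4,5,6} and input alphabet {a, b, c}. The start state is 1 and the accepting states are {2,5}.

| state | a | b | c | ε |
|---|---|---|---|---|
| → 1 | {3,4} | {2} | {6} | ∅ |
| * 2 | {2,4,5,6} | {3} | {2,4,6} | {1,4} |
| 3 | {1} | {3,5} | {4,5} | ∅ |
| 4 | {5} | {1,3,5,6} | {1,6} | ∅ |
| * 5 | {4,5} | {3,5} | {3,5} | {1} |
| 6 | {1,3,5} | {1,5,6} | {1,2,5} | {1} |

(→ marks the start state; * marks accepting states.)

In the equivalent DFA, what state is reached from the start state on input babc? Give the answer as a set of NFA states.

Start: {1}.
δ(1,b) = {2}.
Union: {2}.
ε-closure gives {1,2,4}.
After b: {1,2,4}.
δ(1,a) = {3,4}; δ(2,a) = {2,4,5,6}; δ(4,a) = {5}.
Union: {2,3,4,5,6}.
ε-closure gives {1,2,3,4,5,6}.
After a: {1,2,3,4,5,6}.
δ(1,b) = {2}; δ(2,b) = {3}; δ(3,b) = {3,5}; δ(4,b) = {1,3,5,6}; δ(5,b) = {3,5}; δ(6,b) = {1,5,6}.
Union: {1,2,3,5,6}.
ε-closure gives {1,2,3,4,5,6}.
After b: {1,2,3,4,5,6}.
δ(1,c) = {6}; δ(2,c) = {2,4,6}; δ(3,c) = {4,5}; δ(4,c) = {1,6}; δ(5,c) = {3,5}; δ(6,c) = {1,2,5}.
Union: {1,2,3,4,5,6}.
After c: {1,2,3,4,5,6}.

{1,2,3,4,5,6}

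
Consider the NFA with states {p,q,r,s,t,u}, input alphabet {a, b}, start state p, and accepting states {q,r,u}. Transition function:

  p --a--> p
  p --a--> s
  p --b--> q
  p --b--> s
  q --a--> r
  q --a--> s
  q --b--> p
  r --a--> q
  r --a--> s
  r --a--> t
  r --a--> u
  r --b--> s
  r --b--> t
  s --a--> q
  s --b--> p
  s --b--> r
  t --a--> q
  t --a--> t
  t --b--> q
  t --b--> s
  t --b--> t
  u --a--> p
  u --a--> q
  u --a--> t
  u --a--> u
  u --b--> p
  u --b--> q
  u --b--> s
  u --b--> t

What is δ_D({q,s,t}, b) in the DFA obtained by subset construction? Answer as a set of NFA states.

δ(q,b) = {p}; δ(s,b) = {p,r}; δ(t,b) = {q,s,t}.
Union: {p,q,r,s,t}.

{p,q,r,s,t}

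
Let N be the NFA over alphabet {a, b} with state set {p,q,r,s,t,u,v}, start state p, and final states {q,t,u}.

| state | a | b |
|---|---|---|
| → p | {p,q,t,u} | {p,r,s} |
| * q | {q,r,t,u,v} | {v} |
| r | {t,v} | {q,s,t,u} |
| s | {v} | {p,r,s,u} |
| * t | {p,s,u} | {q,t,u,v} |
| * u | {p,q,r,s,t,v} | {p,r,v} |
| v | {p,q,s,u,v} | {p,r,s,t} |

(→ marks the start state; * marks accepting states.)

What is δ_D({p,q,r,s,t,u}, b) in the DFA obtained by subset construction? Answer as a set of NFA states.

{p,q,r,s,t,u,v}

δ(p,b) = {p,r,s}; δ(q,b) = {v}; δ(r,b) = {q,s,t,u}; δ(s,b) = {p,r,s,u}; δ(t,b) = {q,t,u,v}; δ(u,b) = {p,r,v}.
Union: {p,q,r,s,t,u,v}.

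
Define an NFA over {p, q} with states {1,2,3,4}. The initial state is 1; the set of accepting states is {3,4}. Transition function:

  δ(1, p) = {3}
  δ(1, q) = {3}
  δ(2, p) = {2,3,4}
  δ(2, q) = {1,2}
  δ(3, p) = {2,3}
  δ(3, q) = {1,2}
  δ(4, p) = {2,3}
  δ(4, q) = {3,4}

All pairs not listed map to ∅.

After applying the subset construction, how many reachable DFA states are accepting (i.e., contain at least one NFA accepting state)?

5

Start state of the DFA: {1}.
{1} --p--> {3}  [new]
{1} --q--> {3}  [seen]
{3} --p--> {2,3}  [new]
{3} --q--> {1,2}  [new]
{2,3} --p--> {2,3,4}  [new]
{2,3} --q--> {1,2}  [seen]
{1,2} --p--> {2,3,4}  [seen]
{1,2} --q--> {1,2,3}  [new]
{2,3,4} --p--> {2,3,4}  [seen]
{2,3,4} --q--> {1,2,3,4}  [new]
{1,2,3} --p--> {2,3,4}  [seen]
{1,2,3} --q--> {1,2,3}  [seen]
{1,2,3,4} --p--> {2,3,4}  [seen]
{1,2,3,4} --q--> {1,2,3,4}  [seen]
Reachable DFA states: {1}, {3}, {2,3}, {1,2}, {2,3,4}, {1,2,3}, {1,2,3,4}.
Accepting DFA states (contain an NFA accepting state): {3}, {2,3}, {2,3,4}, {1,2,3}, {1,2,3,4}.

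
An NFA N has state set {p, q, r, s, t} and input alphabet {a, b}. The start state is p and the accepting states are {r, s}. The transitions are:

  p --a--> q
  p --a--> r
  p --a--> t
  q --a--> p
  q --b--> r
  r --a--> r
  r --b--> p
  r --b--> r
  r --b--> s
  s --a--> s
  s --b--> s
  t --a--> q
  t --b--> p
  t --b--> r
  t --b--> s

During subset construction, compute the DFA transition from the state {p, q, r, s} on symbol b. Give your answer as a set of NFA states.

δ(p,b) = ∅; δ(q,b) = {r}; δ(r,b) = {p, r, s}; δ(s,b) = {s}.
Union: {p, r, s}.

{p, r, s}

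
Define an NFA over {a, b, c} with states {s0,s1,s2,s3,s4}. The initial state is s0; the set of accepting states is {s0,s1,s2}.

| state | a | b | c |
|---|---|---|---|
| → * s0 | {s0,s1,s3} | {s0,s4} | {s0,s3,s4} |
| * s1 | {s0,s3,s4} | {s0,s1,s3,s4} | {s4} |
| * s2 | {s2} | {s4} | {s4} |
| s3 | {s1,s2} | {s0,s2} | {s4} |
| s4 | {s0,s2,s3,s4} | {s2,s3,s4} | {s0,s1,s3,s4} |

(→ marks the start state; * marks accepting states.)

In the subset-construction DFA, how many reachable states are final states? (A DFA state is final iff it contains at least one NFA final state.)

Start state of the DFA: {s0}.
{s0} --a--> {s0,s1,s3}  [new]
{s0} --b--> {s0,s4}  [new]
{s0} --c--> {s0,s3,s4}  [new]
{s0,s1,s3} --a--> {s0,s1,s2,s3,s4}  [new]
{s0,s1,s3} --b--> {s0,s1,s2,s3,s4}  [seen]
{s0,s1,s3} --c--> {s0,s3,s4}  [seen]
{s0,s4} --a--> {s0,s1,s2,s3,s4}  [seen]
{s0,s4} --b--> {s0,s2,s3,s4}  [new]
{s0,s4} --c--> {s0,s1,s3,s4}  [new]
{s0,s3,s4} --a--> {s0,s1,s2,s3,s4}  [seen]
{s0,s3,s4} --b--> {s0,s2,s3,s4}  [seen]
{s0,s3,s4} --c--> {s0,s1,s3,s4}  [seen]
{s0,s1,s2,s3,s4} --a--> {s0,s1,s2,s3,s4}  [seen]
{s0,s1,s2,s3,s4} --b--> {s0,s1,s2,s3,s4}  [seen]
{s0,s1,s2,s3,s4} --c--> {s0,s1,s3,s4}  [seen]
{s0,s2,s3,s4} --a--> {s0,s1,s2,s3,s4}  [seen]
{s0,s2,s3,s4} --b--> {s0,s2,s3,s4}  [seen]
{s0,s2,s3,s4} --c--> {s0,s1,s3,s4}  [seen]
{s0,s1,s3,s4} --a--> {s0,s1,s2,s3,s4}  [seen]
{s0,s1,s3,s4} --b--> {s0,s1,s2,s3,s4}  [seen]
{s0,s1,s3,s4} --c--> {s0,s1,s3,s4}  [seen]
Reachable DFA states: {s0}, {s0,s1,s3}, {s0,s4}, {s0,s3,s4}, {s0,s1,s2,s3,s4}, {s0,s2,s3,s4}, {s0,s1,s3,s4}.
Accepting DFA states (contain an NFA accepting state): {s0}, {s0,s1,s3}, {s0,s4}, {s0,s3,s4}, {s0,s1,s2,s3,s4}, {s0,s2,s3,s4}, {s0,s1,s3,s4}.

7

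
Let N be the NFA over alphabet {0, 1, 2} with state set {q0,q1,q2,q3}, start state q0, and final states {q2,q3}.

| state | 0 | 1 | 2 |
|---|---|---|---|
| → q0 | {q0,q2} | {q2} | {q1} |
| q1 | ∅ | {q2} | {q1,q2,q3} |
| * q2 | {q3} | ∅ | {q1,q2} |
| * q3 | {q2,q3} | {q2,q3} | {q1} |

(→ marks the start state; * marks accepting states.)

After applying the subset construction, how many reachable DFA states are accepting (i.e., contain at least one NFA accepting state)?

Start state of the DFA: {q0}.
{q0} --0--> {q0,q2}  [new]
{q0} --1--> {q2}  [new]
{q0} --2--> {q1}  [new]
{q0,q2} --0--> {q0,q2,q3}  [new]
{q0,q2} --1--> {q2}  [seen]
{q0,q2} --2--> {q1,q2}  [new]
{q2} --0--> {q3}  [new]
{q2} --1--> ∅  [new]
{q2} --2--> {q1,q2}  [seen]
{q1} --0--> ∅  [seen]
{q1} --1--> {q2}  [seen]
{q1} --2--> {q1,q2,q3}  [new]
{q0,q2,q3} --0--> {q0,q2,q3}  [seen]
{q0,q2,q3} --1--> {q2,q3}  [new]
{q0,q2,q3} --2--> {q1,q2}  [seen]
{q1,q2} --0--> {q3}  [seen]
{q1,q2} --1--> {q2}  [seen]
{q1,q2} --2--> {q1,q2,q3}  [seen]
{q3} --0--> {q2,q3}  [seen]
{q3} --1--> {q2,q3}  [seen]
{q3} --2--> {q1}  [seen]
∅ --0--> ∅  [seen]
∅ --1--> ∅  [seen]
∅ --2--> ∅  [seen]
{q1,q2,q3} --0--> {q2,q3}  [seen]
{q1,q2,q3} --1--> {q2,q3}  [seen]
{q1,q2,q3} --2--> {q1,q2,q3}  [seen]
{q2,q3} --0--> {q2,q3}  [seen]
{q2,q3} --1--> {q2,q3}  [seen]
{q2,q3} --2--> {q1,q2}  [seen]
Reachable DFA states: {q0}, {q0,q2}, {q2}, {q1}, {q0,q2,q3}, {q1,q2}, {q3}, ∅, {q1,q2,q3}, {q2,q3}.
Accepting DFA states (contain an NFA accepting state): {q0,q2}, {q2}, {q0,q2,q3}, {q1,q2}, {q3}, {q1,q2,q3}, {q2,q3}.

7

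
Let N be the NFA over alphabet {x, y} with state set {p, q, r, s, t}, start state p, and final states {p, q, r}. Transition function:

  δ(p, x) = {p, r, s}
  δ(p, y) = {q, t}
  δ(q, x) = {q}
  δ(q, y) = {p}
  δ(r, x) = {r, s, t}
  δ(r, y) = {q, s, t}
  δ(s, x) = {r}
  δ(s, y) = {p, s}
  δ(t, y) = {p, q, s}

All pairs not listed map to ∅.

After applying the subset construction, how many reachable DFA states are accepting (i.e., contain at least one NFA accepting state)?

Start state of the DFA: {p}.
{p} --x--> {p, r, s}  [new]
{p} --y--> {q, t}  [new]
{p, r, s} --x--> {p, r, s, t}  [new]
{p, r, s} --y--> {p, q, s, t}  [new]
{q, t} --x--> {q}  [new]
{q, t} --y--> {p, q, s}  [new]
{p, r, s, t} --x--> {p, r, s, t}  [seen]
{p, r, s, t} --y--> {p, q, s, t}  [seen]
{p, q, s, t} --x--> {p, q, r, s}  [new]
{p, q, s, t} --y--> {p, q, s, t}  [seen]
{q} --x--> {q}  [seen]
{q} --y--> {p}  [seen]
{p, q, s} --x--> {p, q, r, s}  [seen]
{p, q, s} --y--> {p, q, s, t}  [seen]
{p, q, r, s} --x--> {p, q, r, s, t}  [new]
{p, q, r, s} --y--> {p, q, s, t}  [seen]
{p, q, r, s, t} --x--> {p, q, r, s, t}  [seen]
{p, q, r, s, t} --y--> {p, q, s, t}  [seen]
Reachable DFA states: {p}, {p, r, s}, {q, t}, {p, r, s, t}, {p, q, s, t}, {q}, {p, q, s}, {p, q, r, s}, {p, q, r, s, t}.
Accepting DFA states (contain an NFA accepting state): {p}, {p, r, s}, {q, t}, {p, r, s, t}, {p, q, s, t}, {q}, {p, q, s}, {p, q, r, s}, {p, q, r, s, t}.

9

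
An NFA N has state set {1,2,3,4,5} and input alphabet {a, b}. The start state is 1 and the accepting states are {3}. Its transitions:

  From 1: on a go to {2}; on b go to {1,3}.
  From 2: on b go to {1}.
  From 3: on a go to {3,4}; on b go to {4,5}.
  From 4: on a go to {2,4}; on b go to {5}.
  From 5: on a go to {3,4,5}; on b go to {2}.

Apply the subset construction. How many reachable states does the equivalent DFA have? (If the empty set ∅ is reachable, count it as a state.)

11

Start state of the DFA: {1}.
{1} --a--> {2}  [new]
{1} --b--> {1,3}  [new]
{2} --a--> ∅  [new]
{2} --b--> {1}  [seen]
{1,3} --a--> {2,3,4}  [new]
{1,3} --b--> {1,3,4,5}  [new]
∅ --a--> ∅  [seen]
∅ --b--> ∅  [seen]
{2,3,4} --a--> {2,3,4}  [seen]
{2,3,4} --b--> {1,4,5}  [new]
{1,3,4,5} --a--> {2,3,4,5}  [new]
{1,3,4,5} --b--> {1,2,3,4,5}  [new]
{1,4,5} --a--> {2,3,4,5}  [seen]
{1,4,5} --b--> {1,2,3,5}  [new]
{2,3,4,5} --a--> {2,3,4,5}  [seen]
{2,3,4,5} --b--> {1,2,4,5}  [new]
{1,2,3,4,5} --a--> {2,3,4,5}  [seen]
{1,2,3,4,5} --b--> {1,2,3,4,5}  [seen]
{1,2,3,5} --a--> {2,3,4,5}  [seen]
{1,2,3,5} --b--> {1,2,3,4,5}  [seen]
{1,2,4,5} --a--> {2,3,4,5}  [seen]
{1,2,4,5} --b--> {1,2,3,5}  [seen]
Reachable DFA states: {1}, {2}, {1,3}, ∅, {2,3,4}, {1,3,4,5}, {1,4,5}, {2,3,4,5}, {1,2,3,4,5}, {1,2,3,5}, {1,2,4,5}.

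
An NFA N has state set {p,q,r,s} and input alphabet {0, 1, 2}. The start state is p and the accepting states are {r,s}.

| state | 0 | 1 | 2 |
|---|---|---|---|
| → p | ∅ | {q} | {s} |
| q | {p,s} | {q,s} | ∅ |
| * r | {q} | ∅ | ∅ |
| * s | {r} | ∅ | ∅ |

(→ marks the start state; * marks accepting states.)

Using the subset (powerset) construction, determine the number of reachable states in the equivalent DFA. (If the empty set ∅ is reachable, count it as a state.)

10

Start state of the DFA: {p}.
{p} --0--> ∅  [new]
{p} --1--> {q}  [new]
{p} --2--> {s}  [new]
∅ --0--> ∅  [seen]
∅ --1--> ∅  [seen]
∅ --2--> ∅  [seen]
{q} --0--> {p,s}  [new]
{q} --1--> {q,s}  [new]
{q} --2--> ∅  [seen]
{s} --0--> {r}  [new]
{s} --1--> ∅  [seen]
{s} --2--> ∅  [seen]
{p,s} --0--> {r}  [seen]
{p,s} --1--> {q}  [seen]
{p,s} --2--> {s}  [seen]
{q,s} --0--> {p,r,s}  [new]
{q,s} --1--> {q,s}  [seen]
{q,s} --2--> ∅  [seen]
{r} --0--> {q}  [seen]
{r} --1--> ∅  [seen]
{r} --2--> ∅  [seen]
{p,r,s} --0--> {q,r}  [new]
{p,r,s} --1--> {q}  [seen]
{p,r,s} --2--> {s}  [seen]
{q,r} --0--> {p,q,s}  [new]
{q,r} --1--> {q,s}  [seen]
{q,r} --2--> ∅  [seen]
{p,q,s} --0--> {p,r,s}  [seen]
{p,q,s} --1--> {q,s}  [seen]
{p,q,s} --2--> {s}  [seen]
Reachable DFA states: {p}, ∅, {q}, {s}, {p,s}, {q,s}, {r}, {p,r,s}, {q,r}, {p,q,s}.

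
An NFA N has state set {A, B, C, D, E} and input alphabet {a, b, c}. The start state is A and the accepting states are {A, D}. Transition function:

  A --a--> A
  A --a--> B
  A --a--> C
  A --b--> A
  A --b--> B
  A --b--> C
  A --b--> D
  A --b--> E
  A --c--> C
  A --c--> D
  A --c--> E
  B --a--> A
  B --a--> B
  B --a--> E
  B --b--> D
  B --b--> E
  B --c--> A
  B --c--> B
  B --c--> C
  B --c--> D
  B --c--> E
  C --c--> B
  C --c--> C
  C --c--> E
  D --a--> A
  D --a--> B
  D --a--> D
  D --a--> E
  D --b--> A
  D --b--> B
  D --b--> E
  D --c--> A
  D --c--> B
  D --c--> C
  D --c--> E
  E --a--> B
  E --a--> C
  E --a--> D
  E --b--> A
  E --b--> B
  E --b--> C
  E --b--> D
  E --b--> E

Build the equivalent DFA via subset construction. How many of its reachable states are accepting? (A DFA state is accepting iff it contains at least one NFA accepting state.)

5

Start state of the DFA: {A}.
{A} --a--> {A, B, C}  [new]
{A} --b--> {A, B, C, D, E}  [new]
{A} --c--> {C, D, E}  [new]
{A, B, C} --a--> {A, B, C, E}  [new]
{A, B, C} --b--> {A, B, C, D, E}  [seen]
{A, B, C} --c--> {A, B, C, D, E}  [seen]
{A, B, C, D, E} --a--> {A, B, C, D, E}  [seen]
{A, B, C, D, E} --b--> {A, B, C, D, E}  [seen]
{A, B, C, D, E} --c--> {A, B, C, D, E}  [seen]
{C, D, E} --a--> {A, B, C, D, E}  [seen]
{C, D, E} --b--> {A, B, C, D, E}  [seen]
{C, D, E} --c--> {A, B, C, E}  [seen]
{A, B, C, E} --a--> {A, B, C, D, E}  [seen]
{A, B, C, E} --b--> {A, B, C, D, E}  [seen]
{A, B, C, E} --c--> {A, B, C, D, E}  [seen]
Reachable DFA states: {A}, {A, B, C}, {A, B, C, D, E}, {C, D, E}, {A, B, C, E}.
Accepting DFA states (contain an NFA accepting state): {A}, {A, B, C}, {A, B, C, D, E}, {C, D, E}, {A, B, C, E}.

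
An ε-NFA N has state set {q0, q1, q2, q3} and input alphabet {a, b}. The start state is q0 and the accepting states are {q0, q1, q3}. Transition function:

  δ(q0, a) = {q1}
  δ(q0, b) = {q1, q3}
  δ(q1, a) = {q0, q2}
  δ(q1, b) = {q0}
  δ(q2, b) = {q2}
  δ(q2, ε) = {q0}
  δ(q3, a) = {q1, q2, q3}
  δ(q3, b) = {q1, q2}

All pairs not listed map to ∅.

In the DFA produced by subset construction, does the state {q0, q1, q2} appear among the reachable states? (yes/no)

Start state of the DFA: {q0} (ε-closure of the NFA start).
{q0} --a--> {q1}  [new]
{q0} --b--> {q1, q3}  [new]
{q1} --a--> {q0, q2}  [new]
{q1} --b--> {q0}  [seen]
{q1, q3} --a--> {q0, q1, q2, q3}  [new]
{q1, q3} --b--> {q0, q1, q2}  [new]
{q0, q2} --a--> {q1}  [seen]
{q0, q2} --b--> {q0, q1, q2, q3}  [seen]
{q0, q1, q2, q3} --a--> {q0, q1, q2, q3}  [seen]
{q0, q1, q2, q3} --b--> {q0, q1, q2, q3}  [seen]
{q0, q1, q2} --a--> {q0, q1, q2}  [seen]
{q0, q1, q2} --b--> {q0, q1, q2, q3}  [seen]
Reachable DFA states: {q0}, {q1}, {q1, q3}, {q0, q2}, {q0, q1, q2, q3}, {q0, q1, q2}.
{q0, q1, q2} is among them.

yes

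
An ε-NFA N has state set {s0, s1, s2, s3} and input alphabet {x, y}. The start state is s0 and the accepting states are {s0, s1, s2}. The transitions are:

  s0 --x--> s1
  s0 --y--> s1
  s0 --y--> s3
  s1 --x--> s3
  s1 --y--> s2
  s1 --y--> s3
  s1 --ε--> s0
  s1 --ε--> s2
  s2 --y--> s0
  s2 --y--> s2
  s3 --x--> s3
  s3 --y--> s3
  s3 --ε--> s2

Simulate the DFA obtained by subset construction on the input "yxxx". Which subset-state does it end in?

{s0, s1, s2, s3}

Start: {s0}.
δ(s0,y) = {s1, s3}.
Union: {s1, s3}.
ε-closure gives {s0, s1, s2, s3}.
After y: {s0, s1, s2, s3}.
δ(s0,x) = {s1}; δ(s1,x) = {s3}; δ(s2,x) = ∅; δ(s3,x) = {s3}.
Union: {s1, s3}.
ε-closure gives {s0, s1, s2, s3}.
After x: {s0, s1, s2, s3}.
δ(s0,x) = {s1}; δ(s1,x) = {s3}; δ(s2,x) = ∅; δ(s3,x) = {s3}.
Union: {s1, s3}.
ε-closure gives {s0, s1, s2, s3}.
After x: {s0, s1, s2, s3}.
δ(s0,x) = {s1}; δ(s1,x) = {s3}; δ(s2,x) = ∅; δ(s3,x) = {s3}.
Union: {s1, s3}.
ε-closure gives {s0, s1, s2, s3}.
After x: {s0, s1, s2, s3}.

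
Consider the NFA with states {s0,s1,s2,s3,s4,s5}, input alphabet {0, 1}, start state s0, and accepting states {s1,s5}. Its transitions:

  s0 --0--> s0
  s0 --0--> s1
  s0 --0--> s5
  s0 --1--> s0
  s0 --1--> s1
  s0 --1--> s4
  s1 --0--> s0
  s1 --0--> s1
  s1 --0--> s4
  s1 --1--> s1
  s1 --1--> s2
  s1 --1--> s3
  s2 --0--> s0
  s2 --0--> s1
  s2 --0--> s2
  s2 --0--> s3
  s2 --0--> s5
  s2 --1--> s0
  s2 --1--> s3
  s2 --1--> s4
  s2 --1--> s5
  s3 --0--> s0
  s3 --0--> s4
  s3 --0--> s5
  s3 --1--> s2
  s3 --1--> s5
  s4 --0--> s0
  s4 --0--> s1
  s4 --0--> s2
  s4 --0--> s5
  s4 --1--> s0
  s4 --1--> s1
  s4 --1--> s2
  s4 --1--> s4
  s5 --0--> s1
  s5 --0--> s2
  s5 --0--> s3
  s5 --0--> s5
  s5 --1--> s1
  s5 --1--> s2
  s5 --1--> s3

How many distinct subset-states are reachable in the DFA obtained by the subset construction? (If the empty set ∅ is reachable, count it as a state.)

6

Start state of the DFA: {s0}.
{s0} --0--> {s0,s1,s5}  [new]
{s0} --1--> {s0,s1,s4}  [new]
{s0,s1,s5} --0--> {s0,s1,s2,s3,s4,s5}  [new]
{s0,s1,s5} --1--> {s0,s1,s2,s3,s4}  [new]
{s0,s1,s4} --0--> {s0,s1,s2,s4,s5}  [new]
{s0,s1,s4} --1--> {s0,s1,s2,s3,s4}  [seen]
{s0,s1,s2,s3,s4,s5} --0--> {s0,s1,s2,s3,s4,s5}  [seen]
{s0,s1,s2,s3,s4,s5} --1--> {s0,s1,s2,s3,s4,s5}  [seen]
{s0,s1,s2,s3,s4} --0--> {s0,s1,s2,s3,s4,s5}  [seen]
{s0,s1,s2,s3,s4} --1--> {s0,s1,s2,s3,s4,s5}  [seen]
{s0,s1,s2,s4,s5} --0--> {s0,s1,s2,s3,s4,s5}  [seen]
{s0,s1,s2,s4,s5} --1--> {s0,s1,s2,s3,s4,s5}  [seen]
Reachable DFA states: {s0}, {s0,s1,s5}, {s0,s1,s4}, {s0,s1,s2,s3,s4,s5}, {s0,s1,s2,s3,s4}, {s0,s1,s2,s4,s5}.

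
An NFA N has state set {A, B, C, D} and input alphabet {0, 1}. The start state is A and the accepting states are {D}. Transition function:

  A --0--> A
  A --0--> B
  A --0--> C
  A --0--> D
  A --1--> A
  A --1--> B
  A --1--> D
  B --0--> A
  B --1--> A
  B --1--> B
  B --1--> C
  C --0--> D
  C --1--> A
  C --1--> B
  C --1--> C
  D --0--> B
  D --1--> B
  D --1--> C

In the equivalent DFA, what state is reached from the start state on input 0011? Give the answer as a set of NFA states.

{A, B, C, D}

Start: {A}.
δ(A,0) = {A, B, C, D}.
Union: {A, B, C, D}.
After 0: {A, B, C, D}.
δ(A,0) = {A, B, C, D}; δ(B,0) = {A}; δ(C,0) = {D}; δ(D,0) = {B}.
Union: {A, B, C, D}.
After 0: {A, B, C, D}.
δ(A,1) = {A, B, D}; δ(B,1) = {A, B, C}; δ(C,1) = {A, B, C}; δ(D,1) = {B, C}.
Union: {A, B, C, D}.
After 1: {A, B, C, D}.
δ(A,1) = {A, B, D}; δ(B,1) = {A, B, C}; δ(C,1) = {A, B, C}; δ(D,1) = {B, C}.
Union: {A, B, C, D}.
After 1: {A, B, C, D}.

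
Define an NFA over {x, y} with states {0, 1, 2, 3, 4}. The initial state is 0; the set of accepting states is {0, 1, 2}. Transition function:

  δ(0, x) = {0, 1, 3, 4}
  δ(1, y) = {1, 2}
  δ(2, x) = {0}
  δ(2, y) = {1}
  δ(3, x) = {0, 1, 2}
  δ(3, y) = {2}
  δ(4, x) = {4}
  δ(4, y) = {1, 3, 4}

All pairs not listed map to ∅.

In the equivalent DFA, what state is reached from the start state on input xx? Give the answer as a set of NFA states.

{0, 1, 2, 3, 4}

Start: {0}.
δ(0,x) = {0, 1, 3, 4}.
Union: {0, 1, 3, 4}.
After x: {0, 1, 3, 4}.
δ(0,x) = {0, 1, 3, 4}; δ(1,x) = ∅; δ(3,x) = {0, 1, 2}; δ(4,x) = {4}.
Union: {0, 1, 2, 3, 4}.
After x: {0, 1, 2, 3, 4}.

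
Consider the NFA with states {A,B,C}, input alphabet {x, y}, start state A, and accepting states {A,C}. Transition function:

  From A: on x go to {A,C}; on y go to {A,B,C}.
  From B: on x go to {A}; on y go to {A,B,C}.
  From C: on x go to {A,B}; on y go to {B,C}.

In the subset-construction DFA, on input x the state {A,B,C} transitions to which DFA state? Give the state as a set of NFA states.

{A,B,C}

δ(A,x) = {A,C}; δ(B,x) = {A}; δ(C,x) = {A,B}.
Union: {A,B,C}.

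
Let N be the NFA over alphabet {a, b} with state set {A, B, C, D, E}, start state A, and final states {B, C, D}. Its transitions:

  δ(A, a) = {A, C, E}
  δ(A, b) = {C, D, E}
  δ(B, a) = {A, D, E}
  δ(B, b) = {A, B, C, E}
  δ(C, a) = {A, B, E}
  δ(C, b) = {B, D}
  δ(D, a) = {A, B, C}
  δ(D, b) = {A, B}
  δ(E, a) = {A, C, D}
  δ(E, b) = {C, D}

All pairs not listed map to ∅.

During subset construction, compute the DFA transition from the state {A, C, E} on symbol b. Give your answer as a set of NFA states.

δ(A,b) = {C, D, E}; δ(C,b) = {B, D}; δ(E,b) = {C, D}.
Union: {B, C, D, E}.

{B, C, D, E}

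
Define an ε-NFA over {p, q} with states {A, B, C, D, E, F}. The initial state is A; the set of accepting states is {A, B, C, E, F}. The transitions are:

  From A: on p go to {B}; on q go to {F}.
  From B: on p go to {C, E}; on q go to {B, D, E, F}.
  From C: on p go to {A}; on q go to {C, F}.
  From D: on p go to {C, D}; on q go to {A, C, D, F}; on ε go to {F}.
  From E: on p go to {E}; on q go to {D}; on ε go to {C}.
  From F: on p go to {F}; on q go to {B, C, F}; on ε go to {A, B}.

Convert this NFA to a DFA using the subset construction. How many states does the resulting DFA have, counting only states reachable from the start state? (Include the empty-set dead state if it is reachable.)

Start state of the DFA: {A} (ε-closure of the NFA start).
{A} --p--> {B}  [new]
{A} --q--> {A, B, F}  [new]
{B} --p--> {C, E}  [new]
{B} --q--> {A, B, C, D, E, F}  [new]
{A, B, F} --p--> {A, B, C, E, F}  [new]
{A, B, F} --q--> {A, B, C, D, E, F}  [seen]
{C, E} --p--> {A, C, E}  [new]
{C, E} --q--> {A, B, C, D, F}  [new]
{A, B, C, D, E, F} --p--> {A, B, C, D, E, F}  [seen]
{A, B, C, D, E, F} --q--> {A, B, C, D, E, F}  [seen]
{A, B, C, E, F} --p--> {A, B, C, E, F}  [seen]
{A, B, C, E, F} --q--> {A, B, C, D, E, F}  [seen]
{A, C, E} --p--> {A, B, C, E}  [new]
{A, C, E} --q--> {A, B, C, D, F}  [seen]
{A, B, C, D, F} --p--> {A, B, C, D, E, F}  [seen]
{A, B, C, D, F} --q--> {A, B, C, D, E, F}  [seen]
{A, B, C, E} --p--> {A, B, C, E}  [seen]
{A, B, C, E} --q--> {A, B, C, D, E, F}  [seen]
Reachable DFA states: {A}, {B}, {A, B, F}, {C, E}, {A, B, C, D, E, F}, {A, B, C, E, F}, {A, C, E}, {A, B, C, D, F}, {A, B, C, E}.

9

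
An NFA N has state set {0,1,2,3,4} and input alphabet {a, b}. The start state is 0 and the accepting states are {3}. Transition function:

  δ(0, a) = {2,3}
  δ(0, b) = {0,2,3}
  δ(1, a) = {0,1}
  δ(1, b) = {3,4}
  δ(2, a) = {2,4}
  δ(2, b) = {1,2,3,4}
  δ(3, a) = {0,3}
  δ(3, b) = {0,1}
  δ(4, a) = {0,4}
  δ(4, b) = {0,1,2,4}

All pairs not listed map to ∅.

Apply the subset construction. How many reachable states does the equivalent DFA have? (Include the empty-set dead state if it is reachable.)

Start state of the DFA: {0}.
{0} --a--> {2,3}  [new]
{0} --b--> {0,2,3}  [new]
{2,3} --a--> {0,2,3,4}  [new]
{2,3} --b--> {0,1,2,3,4}  [new]
{0,2,3} --a--> {0,2,3,4}  [seen]
{0,2,3} --b--> {0,1,2,3,4}  [seen]
{0,2,3,4} --a--> {0,2,3,4}  [seen]
{0,2,3,4} --b--> {0,1,2,3,4}  [seen]
{0,1,2,3,4} --a--> {0,1,2,3,4}  [seen]
{0,1,2,3,4} --b--> {0,1,2,3,4}  [seen]
Reachable DFA states: {0}, {2,3}, {0,2,3}, {0,2,3,4}, {0,1,2,3,4}.

5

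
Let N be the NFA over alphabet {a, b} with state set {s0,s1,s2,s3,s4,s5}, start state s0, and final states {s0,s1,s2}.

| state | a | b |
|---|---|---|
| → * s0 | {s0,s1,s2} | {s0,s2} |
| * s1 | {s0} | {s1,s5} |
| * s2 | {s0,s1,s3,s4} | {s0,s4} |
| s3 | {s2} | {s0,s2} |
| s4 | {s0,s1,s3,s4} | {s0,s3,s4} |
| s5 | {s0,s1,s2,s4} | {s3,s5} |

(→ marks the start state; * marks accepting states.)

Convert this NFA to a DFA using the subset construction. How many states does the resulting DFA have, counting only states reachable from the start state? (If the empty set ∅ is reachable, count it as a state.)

Start state of the DFA: {s0}.
{s0} --a--> {s0,s1,s2}  [new]
{s0} --b--> {s0,s2}  [new]
{s0,s1,s2} --a--> {s0,s1,s2,s3,s4}  [new]
{s0,s1,s2} --b--> {s0,s1,s2,s4,s5}  [new]
{s0,s2} --a--> {s0,s1,s2,s3,s4}  [seen]
{s0,s2} --b--> {s0,s2,s4}  [new]
{s0,s1,s2,s3,s4} --a--> {s0,s1,s2,s3,s4}  [seen]
{s0,s1,s2,s3,s4} --b--> {s0,s1,s2,s3,s4,s5}  [new]
{s0,s1,s2,s4,s5} --a--> {s0,s1,s2,s3,s4}  [seen]
{s0,s1,s2,s4,s5} --b--> {s0,s1,s2,s3,s4,s5}  [seen]
{s0,s2,s4} --a--> {s0,s1,s2,s3,s4}  [seen]
{s0,s2,s4} --b--> {s0,s2,s3,s4}  [new]
{s0,s1,s2,s3,s4,s5} --a--> {s0,s1,s2,s3,s4}  [seen]
{s0,s1,s2,s3,s4,s5} --b--> {s0,s1,s2,s3,s4,s5}  [seen]
{s0,s2,s3,s4} --a--> {s0,s1,s2,s3,s4}  [seen]
{s0,s2,s3,s4} --b--> {s0,s2,s3,s4}  [seen]
Reachable DFA states: {s0}, {s0,s1,s2}, {s0,s2}, {s0,s1,s2,s3,s4}, {s0,s1,s2,s4,s5}, {s0,s2,s4}, {s0,s1,s2,s3,s4,s5}, {s0,s2,s3,s4}.

8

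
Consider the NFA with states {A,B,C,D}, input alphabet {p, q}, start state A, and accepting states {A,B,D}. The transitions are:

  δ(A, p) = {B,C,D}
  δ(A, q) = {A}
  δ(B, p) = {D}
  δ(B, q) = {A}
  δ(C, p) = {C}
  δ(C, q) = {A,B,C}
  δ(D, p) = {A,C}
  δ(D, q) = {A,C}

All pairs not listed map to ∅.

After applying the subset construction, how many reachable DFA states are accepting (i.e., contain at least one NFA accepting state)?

5

Start state of the DFA: {A}.
{A} --p--> {B,C,D}  [new]
{A} --q--> {A}  [seen]
{B,C,D} --p--> {A,C,D}  [new]
{B,C,D} --q--> {A,B,C}  [new]
{A,C,D} --p--> {A,B,C,D}  [new]
{A,C,D} --q--> {A,B,C}  [seen]
{A,B,C} --p--> {B,C,D}  [seen]
{A,B,C} --q--> {A,B,C}  [seen]
{A,B,C,D} --p--> {A,B,C,D}  [seen]
{A,B,C,D} --q--> {A,B,C}  [seen]
Reachable DFA states: {A}, {B,C,D}, {A,C,D}, {A,B,C}, {A,B,C,D}.
Accepting DFA states (contain an NFA accepting state): {A}, {B,C,D}, {A,C,D}, {A,B,C}, {A,B,C,D}.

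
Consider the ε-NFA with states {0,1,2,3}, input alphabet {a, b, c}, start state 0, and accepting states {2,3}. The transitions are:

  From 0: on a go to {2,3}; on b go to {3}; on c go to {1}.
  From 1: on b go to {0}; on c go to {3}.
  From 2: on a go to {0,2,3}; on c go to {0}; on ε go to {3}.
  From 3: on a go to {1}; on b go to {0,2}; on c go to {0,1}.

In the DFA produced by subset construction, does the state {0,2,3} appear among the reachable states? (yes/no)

Start state of the DFA: {0} (ε-closure of the NFA start).
{0} --a--> {2,3}  [new]
{0} --b--> {3}  [new]
{0} --c--> {1}  [new]
{2,3} --a--> {0,1,2,3}  [new]
{2,3} --b--> {0,2,3}  [new]
{2,3} --c--> {0,1}  [new]
{3} --a--> {1}  [seen]
{3} --b--> {0,2,3}  [seen]
{3} --c--> {0,1}  [seen]
{1} --a--> ∅  [new]
{1} --b--> {0}  [seen]
{1} --c--> {3}  [seen]
{0,1,2,3} --a--> {0,1,2,3}  [seen]
{0,1,2,3} --b--> {0,2,3}  [seen]
{0,1,2,3} --c--> {0,1,3}  [new]
{0,2,3} --a--> {0,1,2,3}  [seen]
{0,2,3} --b--> {0,2,3}  [seen]
{0,2,3} --c--> {0,1}  [seen]
{0,1} --a--> {2,3}  [seen]
{0,1} --b--> {0,3}  [new]
{0,1} --c--> {1,3}  [new]
∅ --a--> ∅  [seen]
∅ --b--> ∅  [seen]
∅ --c--> ∅  [seen]
{0,1,3} --a--> {1,2,3}  [new]
{0,1,3} --b--> {0,2,3}  [seen]
{0,1,3} --c--> {0,1,3}  [seen]
{0,3} --a--> {1,2,3}  [seen]
{0,3} --b--> {0,2,3}  [seen]
{0,3} --c--> {0,1}  [seen]
{1,3} --a--> {1}  [seen]
{1,3} --b--> {0,2,3}  [seen]
{1,3} --c--> {0,1,3}  [seen]
{1,2,3} --a--> {0,1,2,3}  [seen]
{1,2,3} --b--> {0,2,3}  [seen]
{1,2,3} --c--> {0,1,3}  [seen]
Reachable DFA states: {0}, {2,3}, {3}, {1}, {0,1,2,3}, {0,2,3}, {0,1}, ∅, {0,1,3}, {0,3}, {1,3}, {1,2,3}.
{0,2,3} is among them.

yes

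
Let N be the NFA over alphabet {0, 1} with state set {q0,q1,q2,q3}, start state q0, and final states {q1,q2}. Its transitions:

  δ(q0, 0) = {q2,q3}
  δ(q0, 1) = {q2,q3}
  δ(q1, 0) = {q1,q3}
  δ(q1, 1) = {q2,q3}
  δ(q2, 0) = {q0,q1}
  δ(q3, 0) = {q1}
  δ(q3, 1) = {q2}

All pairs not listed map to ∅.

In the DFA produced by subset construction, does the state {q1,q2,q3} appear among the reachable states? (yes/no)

yes

Start state of the DFA: {q0}.
{q0} --0--> {q2,q3}  [new]
{q0} --1--> {q2,q3}  [seen]
{q2,q3} --0--> {q0,q1}  [new]
{q2,q3} --1--> {q2}  [new]
{q0,q1} --0--> {q1,q2,q3}  [new]
{q0,q1} --1--> {q2,q3}  [seen]
{q2} --0--> {q0,q1}  [seen]
{q2} --1--> ∅  [new]
{q1,q2,q3} --0--> {q0,q1,q3}  [new]
{q1,q2,q3} --1--> {q2,q3}  [seen]
∅ --0--> ∅  [seen]
∅ --1--> ∅  [seen]
{q0,q1,q3} --0--> {q1,q2,q3}  [seen]
{q0,q1,q3} --1--> {q2,q3}  [seen]
Reachable DFA states: {q0}, {q2,q3}, {q0,q1}, {q2}, {q1,q2,q3}, ∅, {q0,q1,q3}.
{q1,q2,q3} is among them.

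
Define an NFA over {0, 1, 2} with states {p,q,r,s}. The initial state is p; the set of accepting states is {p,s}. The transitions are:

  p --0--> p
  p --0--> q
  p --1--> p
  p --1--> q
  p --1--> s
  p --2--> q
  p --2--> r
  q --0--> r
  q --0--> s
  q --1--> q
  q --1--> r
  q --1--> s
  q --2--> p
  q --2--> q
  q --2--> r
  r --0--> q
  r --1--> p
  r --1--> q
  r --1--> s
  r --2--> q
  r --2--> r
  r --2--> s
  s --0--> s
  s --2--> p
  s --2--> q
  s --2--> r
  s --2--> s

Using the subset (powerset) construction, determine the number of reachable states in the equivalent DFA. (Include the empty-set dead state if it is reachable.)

Start state of the DFA: {p}.
{p} --0--> {p,q}  [new]
{p} --1--> {p,q,s}  [new]
{p} --2--> {q,r}  [new]
{p,q} --0--> {p,q,r,s}  [new]
{p,q} --1--> {p,q,r,s}  [seen]
{p,q} --2--> {p,q,r}  [new]
{p,q,s} --0--> {p,q,r,s}  [seen]
{p,q,s} --1--> {p,q,r,s}  [seen]
{p,q,s} --2--> {p,q,r,s}  [seen]
{q,r} --0--> {q,r,s}  [new]
{q,r} --1--> {p,q,r,s}  [seen]
{q,r} --2--> {p,q,r,s}  [seen]
{p,q,r,s} --0--> {p,q,r,s}  [seen]
{p,q,r,s} --1--> {p,q,r,s}  [seen]
{p,q,r,s} --2--> {p,q,r,s}  [seen]
{p,q,r} --0--> {p,q,r,s}  [seen]
{p,q,r} --1--> {p,q,r,s}  [seen]
{p,q,r} --2--> {p,q,r,s}  [seen]
{q,r,s} --0--> {q,r,s}  [seen]
{q,r,s} --1--> {p,q,r,s}  [seen]
{q,r,s} --2--> {p,q,r,s}  [seen]
Reachable DFA states: {p}, {p,q}, {p,q,s}, {q,r}, {p,q,r,s}, {p,q,r}, {q,r,s}.

7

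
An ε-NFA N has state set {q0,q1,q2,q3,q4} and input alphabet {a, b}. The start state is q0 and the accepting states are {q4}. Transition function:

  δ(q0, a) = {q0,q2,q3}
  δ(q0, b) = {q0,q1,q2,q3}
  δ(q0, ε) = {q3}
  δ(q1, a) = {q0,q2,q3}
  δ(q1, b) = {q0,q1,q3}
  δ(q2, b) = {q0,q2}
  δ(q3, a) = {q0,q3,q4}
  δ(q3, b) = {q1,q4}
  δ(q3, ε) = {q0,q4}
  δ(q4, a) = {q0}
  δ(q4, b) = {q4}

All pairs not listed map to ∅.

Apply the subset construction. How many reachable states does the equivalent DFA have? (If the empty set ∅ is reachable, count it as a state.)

Start state of the DFA: {q0,q3,q4} (ε-closure of the NFA start).
{q0,q3,q4} --a--> {q0,q2,q3,q4}  [new]
{q0,q3,q4} --b--> {q0,q1,q2,q3,q4}  [new]
{q0,q2,q3,q4} --a--> {q0,q2,q3,q4}  [seen]
{q0,q2,q3,q4} --b--> {q0,q1,q2,q3,q4}  [seen]
{q0,q1,q2,q3,q4} --a--> {q0,q2,q3,q4}  [seen]
{q0,q1,q2,q3,q4} --b--> {q0,q1,q2,q3,q4}  [seen]
Reachable DFA states: {q0,q3,q4}, {q0,q2,q3,q4}, {q0,q1,q2,q3,q4}.

3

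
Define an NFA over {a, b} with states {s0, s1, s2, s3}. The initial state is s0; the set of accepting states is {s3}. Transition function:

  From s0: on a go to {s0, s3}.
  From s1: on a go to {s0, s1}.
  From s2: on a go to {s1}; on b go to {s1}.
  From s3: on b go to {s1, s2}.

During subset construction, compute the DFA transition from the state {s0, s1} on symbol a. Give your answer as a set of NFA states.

δ(s0,a) = {s0, s3}; δ(s1,a) = {s0, s1}.
Union: {s0, s1, s3}.

{s0, s1, s3}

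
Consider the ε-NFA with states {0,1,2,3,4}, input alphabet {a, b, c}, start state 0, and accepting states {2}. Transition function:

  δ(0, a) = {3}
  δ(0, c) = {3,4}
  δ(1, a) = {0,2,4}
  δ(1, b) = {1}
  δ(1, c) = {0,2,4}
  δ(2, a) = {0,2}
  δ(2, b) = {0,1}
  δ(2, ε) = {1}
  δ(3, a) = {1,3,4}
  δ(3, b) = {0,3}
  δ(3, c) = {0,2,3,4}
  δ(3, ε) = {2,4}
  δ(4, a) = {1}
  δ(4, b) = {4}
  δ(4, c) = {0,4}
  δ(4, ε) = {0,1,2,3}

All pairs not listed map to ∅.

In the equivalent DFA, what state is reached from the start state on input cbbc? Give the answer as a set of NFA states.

Start: {0}.
δ(0,c) = {3,4}.
Union: {3,4}.
ε-closure gives {0,1,2,3,4}.
After c: {0,1,2,3,4}.
δ(0,b) = ∅; δ(1,b) = {1}; δ(2,b) = {0,1}; δ(3,b) = {0,3}; δ(4,b) = {4}.
Union: {0,1,3,4}.
ε-closure gives {0,1,2,3,4}.
After b: {0,1,2,3,4}.
δ(0,b) = ∅; δ(1,b) = {1}; δ(2,b) = {0,1}; δ(3,b) = {0,3}; δ(4,b) = {4}.
Union: {0,1,3,4}.
ε-closure gives {0,1,2,3,4}.
After b: {0,1,2,3,4}.
δ(0,c) = {3,4}; δ(1,c) = {0,2,4}; δ(2,c) = ∅; δ(3,c) = {0,2,3,4}; δ(4,c) = {0,4}.
Union: {0,2,3,4}.
ε-closure gives {0,1,2,3,4}.
After c: {0,1,2,3,4}.

{0,1,2,3,4}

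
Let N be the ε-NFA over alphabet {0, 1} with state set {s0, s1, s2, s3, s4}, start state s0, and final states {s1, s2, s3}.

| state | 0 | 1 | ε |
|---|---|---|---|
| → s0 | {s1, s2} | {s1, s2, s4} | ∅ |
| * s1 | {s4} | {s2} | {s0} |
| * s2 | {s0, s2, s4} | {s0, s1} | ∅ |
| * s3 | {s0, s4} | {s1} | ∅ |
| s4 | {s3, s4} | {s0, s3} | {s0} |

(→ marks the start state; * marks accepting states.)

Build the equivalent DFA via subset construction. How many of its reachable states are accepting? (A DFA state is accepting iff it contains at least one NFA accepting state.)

Start state of the DFA: {s0} (ε-closure of the NFA start).
{s0} --0--> {s0, s1, s2}  [new]
{s0} --1--> {s0, s1, s2, s4}  [new]
{s0, s1, s2} --0--> {s0, s1, s2, s4}  [seen]
{s0, s1, s2} --1--> {s0, s1, s2, s4}  [seen]
{s0, s1, s2, s4} --0--> {s0, s1, s2, s3, s4}  [new]
{s0, s1, s2, s4} --1--> {s0, s1, s2, s3, s4}  [seen]
{s0, s1, s2, s3, s4} --0--> {s0, s1, s2, s3, s4}  [seen]
{s0, s1, s2, s3, s4} --1--> {s0, s1, s2, s3, s4}  [seen]
Reachable DFA states: {s0}, {s0, s1, s2}, {s0, s1, s2, s4}, {s0, s1, s2, s3, s4}.
Accepting DFA states (contain an NFA accepting state): {s0, s1, s2}, {s0, s1, s2, s4}, {s0, s1, s2, s3, s4}.

3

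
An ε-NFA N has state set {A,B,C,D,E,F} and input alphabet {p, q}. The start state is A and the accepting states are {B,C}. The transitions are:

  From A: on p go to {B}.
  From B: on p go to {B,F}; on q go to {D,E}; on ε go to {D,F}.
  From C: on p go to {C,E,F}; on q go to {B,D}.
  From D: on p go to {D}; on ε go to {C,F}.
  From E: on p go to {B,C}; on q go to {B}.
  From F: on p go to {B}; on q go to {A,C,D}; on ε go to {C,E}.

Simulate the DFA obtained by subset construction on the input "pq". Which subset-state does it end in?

{A,B,C,D,E,F}

Start: {A}.
δ(A,p) = {B}.
Union: {B}.
ε-closure gives {B,C,D,E,F}.
After p: {B,C,D,E,F}.
δ(B,q) = {D,E}; δ(C,q) = {B,D}; δ(D,q) = ∅; δ(E,q) = {B}; δ(F,q) = {A,C,D}.
Union: {A,B,C,D,E}.
ε-closure gives {A,B,C,D,E,F}.
After q: {A,B,C,D,E,F}.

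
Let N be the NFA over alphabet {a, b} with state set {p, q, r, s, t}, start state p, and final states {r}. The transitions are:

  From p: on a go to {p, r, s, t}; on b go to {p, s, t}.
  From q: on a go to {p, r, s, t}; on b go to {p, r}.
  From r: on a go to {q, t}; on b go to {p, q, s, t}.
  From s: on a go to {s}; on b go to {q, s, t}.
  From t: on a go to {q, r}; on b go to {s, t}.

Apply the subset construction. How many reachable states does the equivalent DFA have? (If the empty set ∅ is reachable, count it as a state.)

Start state of the DFA: {p}.
{p} --a--> {p, r, s, t}  [new]
{p} --b--> {p, s, t}  [new]
{p, r, s, t} --a--> {p, q, r, s, t}  [new]
{p, r, s, t} --b--> {p, q, s, t}  [new]
{p, s, t} --a--> {p, q, r, s, t}  [seen]
{p, s, t} --b--> {p, q, s, t}  [seen]
{p, q, r, s, t} --a--> {p, q, r, s, t}  [seen]
{p, q, r, s, t} --b--> {p, q, r, s, t}  [seen]
{p, q, s, t} --a--> {p, q, r, s, t}  [seen]
{p, q, s, t} --b--> {p, q, r, s, t}  [seen]
Reachable DFA states: {p}, {p, r, s, t}, {p, s, t}, {p, q, r, s, t}, {p, q, s, t}.

5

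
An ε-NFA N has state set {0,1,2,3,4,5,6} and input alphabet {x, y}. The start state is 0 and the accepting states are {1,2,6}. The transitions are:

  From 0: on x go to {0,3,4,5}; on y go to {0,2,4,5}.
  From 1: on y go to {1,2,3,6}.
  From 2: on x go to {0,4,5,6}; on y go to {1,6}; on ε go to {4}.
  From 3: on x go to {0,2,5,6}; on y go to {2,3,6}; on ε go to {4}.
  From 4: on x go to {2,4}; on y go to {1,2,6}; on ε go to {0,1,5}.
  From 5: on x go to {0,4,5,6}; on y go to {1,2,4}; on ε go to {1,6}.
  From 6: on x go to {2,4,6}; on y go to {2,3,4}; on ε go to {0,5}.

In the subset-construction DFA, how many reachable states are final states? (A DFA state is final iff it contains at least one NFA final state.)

3

Start state of the DFA: {0} (ε-closure of the NFA start).
{0} --x--> {0,1,3,4,5,6}  [new]
{0} --y--> {0,1,2,4,5,6}  [new]
{0,1,3,4,5,6} --x--> {0,1,2,3,4,5,6}  [new]
{0,1,3,4,5,6} --y--> {0,1,2,3,4,5,6}  [seen]
{0,1,2,4,5,6} --x--> {0,1,2,3,4,5,6}  [seen]
{0,1,2,4,5,6} --y--> {0,1,2,3,4,5,6}  [seen]
{0,1,2,3,4,5,6} --x--> {0,1,2,3,4,5,6}  [seen]
{0,1,2,3,4,5,6} --y--> {0,1,2,3,4,5,6}  [seen]
Reachable DFA states: {0}, {0,1,3,4,5,6}, {0,1,2,4,5,6}, {0,1,2,3,4,5,6}.
Accepting DFA states (contain an NFA accepting state): {0,1,3,4,5,6}, {0,1,2,4,5,6}, {0,1,2,3,4,5,6}.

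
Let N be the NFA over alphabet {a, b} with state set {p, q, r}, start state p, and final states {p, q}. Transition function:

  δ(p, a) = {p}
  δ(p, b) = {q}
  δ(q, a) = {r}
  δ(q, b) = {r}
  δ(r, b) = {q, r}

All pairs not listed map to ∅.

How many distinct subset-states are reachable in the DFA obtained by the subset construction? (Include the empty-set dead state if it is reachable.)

5

Start state of the DFA: {p}.
{p} --a--> {p}  [seen]
{p} --b--> {q}  [new]
{q} --a--> {r}  [new]
{q} --b--> {r}  [seen]
{r} --a--> ∅  [new]
{r} --b--> {q, r}  [new]
∅ --a--> ∅  [seen]
∅ --b--> ∅  [seen]
{q, r} --a--> {r}  [seen]
{q, r} --b--> {q, r}  [seen]
Reachable DFA states: {p}, {q}, {r}, ∅, {q, r}.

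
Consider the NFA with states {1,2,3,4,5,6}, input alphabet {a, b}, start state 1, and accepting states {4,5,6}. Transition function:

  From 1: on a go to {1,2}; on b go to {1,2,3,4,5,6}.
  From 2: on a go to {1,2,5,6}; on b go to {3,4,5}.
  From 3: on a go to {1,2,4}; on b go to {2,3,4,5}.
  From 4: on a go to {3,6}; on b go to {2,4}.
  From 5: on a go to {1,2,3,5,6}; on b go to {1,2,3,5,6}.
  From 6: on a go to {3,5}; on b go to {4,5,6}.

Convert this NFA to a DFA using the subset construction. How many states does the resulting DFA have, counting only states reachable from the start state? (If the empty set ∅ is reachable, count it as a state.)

5

Start state of the DFA: {1}.
{1} --a--> {1,2}  [new]
{1} --b--> {1,2,3,4,5,6}  [new]
{1,2} --a--> {1,2,5,6}  [new]
{1,2} --b--> {1,2,3,4,5,6}  [seen]
{1,2,3,4,5,6} --a--> {1,2,3,4,5,6}  [seen]
{1,2,3,4,5,6} --b--> {1,2,3,4,5,6}  [seen]
{1,2,5,6} --a--> {1,2,3,5,6}  [new]
{1,2,5,6} --b--> {1,2,3,4,5,6}  [seen]
{1,2,3,5,6} --a--> {1,2,3,4,5,6}  [seen]
{1,2,3,5,6} --b--> {1,2,3,4,5,6}  [seen]
Reachable DFA states: {1}, {1,2}, {1,2,3,4,5,6}, {1,2,5,6}, {1,2,3,5,6}.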